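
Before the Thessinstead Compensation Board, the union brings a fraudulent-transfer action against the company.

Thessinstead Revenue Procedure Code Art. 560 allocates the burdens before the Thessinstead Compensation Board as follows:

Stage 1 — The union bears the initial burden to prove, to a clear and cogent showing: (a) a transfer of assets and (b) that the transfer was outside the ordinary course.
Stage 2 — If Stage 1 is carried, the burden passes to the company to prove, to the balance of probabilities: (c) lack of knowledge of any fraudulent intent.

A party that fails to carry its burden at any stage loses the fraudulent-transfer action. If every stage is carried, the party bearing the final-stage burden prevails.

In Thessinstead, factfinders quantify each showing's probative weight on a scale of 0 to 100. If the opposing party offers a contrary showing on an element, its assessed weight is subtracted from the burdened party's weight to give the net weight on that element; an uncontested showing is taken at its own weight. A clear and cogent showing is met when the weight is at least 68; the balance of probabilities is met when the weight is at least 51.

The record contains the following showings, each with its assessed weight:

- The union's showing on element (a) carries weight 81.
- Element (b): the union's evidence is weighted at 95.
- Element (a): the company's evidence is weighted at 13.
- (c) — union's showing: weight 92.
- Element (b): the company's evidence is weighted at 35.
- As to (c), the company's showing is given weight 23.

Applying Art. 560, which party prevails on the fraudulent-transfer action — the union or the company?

At Stage 1 the union must meet a clear and cogent showing (weight is at least 68): on (a) the weight is 81 less the opposing 13 gives net 68, which does reach 68, so (a) meets the standard; on (b) the weight is 95 less the opposing 35 gives net 60, < 68, so (b) does not meet the standard.
  The union does not carry Stage 1.
The company prevails.

company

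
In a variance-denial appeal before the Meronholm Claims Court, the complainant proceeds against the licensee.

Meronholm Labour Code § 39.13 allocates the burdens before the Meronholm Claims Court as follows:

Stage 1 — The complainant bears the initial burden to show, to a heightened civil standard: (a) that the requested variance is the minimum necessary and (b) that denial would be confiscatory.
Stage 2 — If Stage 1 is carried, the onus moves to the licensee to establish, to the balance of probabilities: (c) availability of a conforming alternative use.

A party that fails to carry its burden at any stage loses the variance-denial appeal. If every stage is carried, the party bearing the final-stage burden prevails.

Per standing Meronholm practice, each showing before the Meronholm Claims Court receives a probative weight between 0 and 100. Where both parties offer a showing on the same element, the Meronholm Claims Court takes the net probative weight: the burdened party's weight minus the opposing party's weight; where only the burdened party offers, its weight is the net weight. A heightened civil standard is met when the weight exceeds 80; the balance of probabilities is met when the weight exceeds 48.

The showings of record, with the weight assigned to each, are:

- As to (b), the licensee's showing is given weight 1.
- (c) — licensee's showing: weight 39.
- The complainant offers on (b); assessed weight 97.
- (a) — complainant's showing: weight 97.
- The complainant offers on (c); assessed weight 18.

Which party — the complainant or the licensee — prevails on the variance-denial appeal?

Stage 1 (complainant, a heightened civil standard, weight exceeds 80): (a) 97 > 80 — meets; (b) net 97−1=96 > 80 — meets.
  The complainant carries Stage 1; the licensee now bears the burden.
Stage 2 (licensee, the balance of probabilities, weight exceeds 48): (c) net 39−18=21 ≤ 48 — fails.
  Not every element is met, so the licensee fails to carry Stage 2.
The complainant prevails.

complainant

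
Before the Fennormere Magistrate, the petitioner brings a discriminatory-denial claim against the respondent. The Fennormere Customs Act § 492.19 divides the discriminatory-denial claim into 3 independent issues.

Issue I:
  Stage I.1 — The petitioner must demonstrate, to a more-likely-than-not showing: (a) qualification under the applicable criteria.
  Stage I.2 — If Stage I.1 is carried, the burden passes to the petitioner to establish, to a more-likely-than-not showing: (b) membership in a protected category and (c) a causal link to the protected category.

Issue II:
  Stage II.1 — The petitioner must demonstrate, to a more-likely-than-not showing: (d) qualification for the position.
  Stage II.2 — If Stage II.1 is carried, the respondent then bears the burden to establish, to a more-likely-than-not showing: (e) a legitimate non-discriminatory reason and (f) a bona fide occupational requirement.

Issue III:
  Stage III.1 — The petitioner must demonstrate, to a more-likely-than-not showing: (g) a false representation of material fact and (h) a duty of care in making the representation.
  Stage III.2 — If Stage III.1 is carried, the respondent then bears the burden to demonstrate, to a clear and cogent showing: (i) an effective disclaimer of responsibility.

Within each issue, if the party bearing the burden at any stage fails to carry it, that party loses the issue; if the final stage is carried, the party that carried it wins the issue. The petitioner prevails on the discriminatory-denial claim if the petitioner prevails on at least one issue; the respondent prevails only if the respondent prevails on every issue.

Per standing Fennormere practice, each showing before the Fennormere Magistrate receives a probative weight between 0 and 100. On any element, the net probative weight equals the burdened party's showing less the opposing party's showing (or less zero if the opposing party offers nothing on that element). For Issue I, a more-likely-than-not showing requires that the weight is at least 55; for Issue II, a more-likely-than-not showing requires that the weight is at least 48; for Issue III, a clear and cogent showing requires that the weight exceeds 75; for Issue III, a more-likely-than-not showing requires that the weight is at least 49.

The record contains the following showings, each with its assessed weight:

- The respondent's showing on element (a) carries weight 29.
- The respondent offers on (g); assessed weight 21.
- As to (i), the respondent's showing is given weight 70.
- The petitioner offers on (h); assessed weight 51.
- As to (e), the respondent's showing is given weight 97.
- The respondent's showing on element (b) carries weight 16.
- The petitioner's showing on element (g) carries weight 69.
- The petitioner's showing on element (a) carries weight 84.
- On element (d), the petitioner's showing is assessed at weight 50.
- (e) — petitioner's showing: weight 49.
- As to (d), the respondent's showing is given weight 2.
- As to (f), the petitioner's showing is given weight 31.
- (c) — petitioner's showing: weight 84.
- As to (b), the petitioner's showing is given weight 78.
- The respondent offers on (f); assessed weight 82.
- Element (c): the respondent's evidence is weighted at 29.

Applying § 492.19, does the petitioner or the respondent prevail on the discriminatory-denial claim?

petitioner

— Issue I —
Stage I.1 — burden on petitioner; standard: a more-likely-than-not showing (weight is at least 55).
    (a): 84 − 29 = 55 ≥ 55 [met]
  Stage I.1 is satisfied; the petitioner continues to bear the burden.
Stage I.2 — burden on petitioner; standard: a more-likely-than-not showing (weight is at least 55).
    (b): 78 − 16 = 62 ≥ 55 [met]
    (c): 84 − 29 = 55 ≥ 55 [met]
  Stage I.2 carried; the final stage is satisfied.
Every stage carried; the petitioner prevails on this issue.
— Issue II —
Stage II.1 — burden on petitioner; standard: a more-likely-than-not showing (weight is at least 48).
    (d): 50 − 2 = 48 ≥ 48 [met]
  The petitioner carries Stage II.1; the respondent now bears the burden.
Stage II.2 — burden on respondent; standard: a more-likely-than-not showing (weight is at least 48).
    (e): 97 − 49 = 48 ≥ 48 [met]
    (f): 82 − 31 = 51 ≥ 48 [met]
  The respondent carries the last stage.
With every stage satisfied, the respondent prevails on this issue.
— Issue III —
At Stage III.1 the petitioner must meet a more-likely-than-not showing (weight is at least 49): on (g) the weight is 69 less the opposing 21 gives net 48, < 49, so (g) does not meet the standard; on (h) the weight is 51, ≥ 49, so (h) meets the standard.
  The petitioner does not carry Stage III.1.
The respondent prevails on this issue.
Per-issue: Issue I → petitioner; Issue II → respondent; Issue III → respondent. The petitioner must prevail on at least one issue; overall, the petitioner prevails.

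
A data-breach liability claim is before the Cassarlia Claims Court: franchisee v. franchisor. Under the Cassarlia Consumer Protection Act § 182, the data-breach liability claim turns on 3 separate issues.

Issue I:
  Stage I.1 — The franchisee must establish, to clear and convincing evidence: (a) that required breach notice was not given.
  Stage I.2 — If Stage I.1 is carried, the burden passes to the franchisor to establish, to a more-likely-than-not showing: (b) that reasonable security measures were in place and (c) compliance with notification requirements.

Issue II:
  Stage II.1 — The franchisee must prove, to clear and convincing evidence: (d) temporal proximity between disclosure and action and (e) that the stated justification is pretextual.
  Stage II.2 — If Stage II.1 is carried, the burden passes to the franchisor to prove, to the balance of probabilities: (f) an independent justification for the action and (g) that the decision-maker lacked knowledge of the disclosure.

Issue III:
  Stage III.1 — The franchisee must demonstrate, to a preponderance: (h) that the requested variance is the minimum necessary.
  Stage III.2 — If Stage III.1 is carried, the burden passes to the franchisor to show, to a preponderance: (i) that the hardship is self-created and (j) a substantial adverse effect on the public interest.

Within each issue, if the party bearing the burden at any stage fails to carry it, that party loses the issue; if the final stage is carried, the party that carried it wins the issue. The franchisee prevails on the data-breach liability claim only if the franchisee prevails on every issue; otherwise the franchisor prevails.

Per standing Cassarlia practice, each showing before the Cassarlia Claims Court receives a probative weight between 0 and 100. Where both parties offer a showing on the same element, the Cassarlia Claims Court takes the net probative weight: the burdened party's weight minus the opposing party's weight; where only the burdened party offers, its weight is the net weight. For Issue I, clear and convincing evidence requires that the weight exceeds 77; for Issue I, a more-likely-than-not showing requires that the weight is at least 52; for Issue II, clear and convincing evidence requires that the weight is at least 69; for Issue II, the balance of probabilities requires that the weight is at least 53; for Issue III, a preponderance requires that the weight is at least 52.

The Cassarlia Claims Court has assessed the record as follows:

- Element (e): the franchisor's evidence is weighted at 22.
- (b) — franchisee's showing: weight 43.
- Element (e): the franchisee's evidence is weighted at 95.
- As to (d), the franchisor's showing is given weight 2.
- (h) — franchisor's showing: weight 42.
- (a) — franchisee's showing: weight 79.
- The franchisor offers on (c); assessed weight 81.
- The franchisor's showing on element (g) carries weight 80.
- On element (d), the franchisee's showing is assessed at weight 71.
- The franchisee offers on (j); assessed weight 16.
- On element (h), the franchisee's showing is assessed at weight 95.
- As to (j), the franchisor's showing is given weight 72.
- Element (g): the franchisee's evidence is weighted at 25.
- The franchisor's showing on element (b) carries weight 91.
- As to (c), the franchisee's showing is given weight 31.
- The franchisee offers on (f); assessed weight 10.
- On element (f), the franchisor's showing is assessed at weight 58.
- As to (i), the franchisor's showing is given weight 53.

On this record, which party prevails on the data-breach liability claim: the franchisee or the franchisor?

— Issue I —
At Stage I.1 the franchisee must meet clear and convincing evidence (weight exceeds 77): on (a) the weight is 79, > 77, so (a) meets the standard.
  The franchisee carries Stage I.1; the franchisor now bears the burden.
At Stage I.2 the franchisor must meet a more-likely-than-not showing (weight is at least 52): on (b) the weight is 91 less the opposing 43 gives net 48, < 52, so (b) does not meet the standard; on (c) the weight is 81 less the opposing 31 gives net 50, < 52, so (c) does not meet the standard.
  Stage I.2 not carried; the franchisor fails its burden.
The franchisee prevails on this issue.
— Issue II —
At Stage II.1 the franchisee must meet clear and convincing evidence (weight is at least 69): on (d) the weight is 71 less the opposing 2 gives net 69, which does reach 69, so (d) meets the standard; on (e) the weight is 95 less the opposing 22 gives net 73, ≥ 69, so (e) meets the standard.
  All elements met. The burden passes to the franchisor.
At Stage II.2 the franchisor must meet the balance of probabilities (weight is at least 53): on (f) the weight is 58 less the opposing 10 gives net 48, < 53, so (f) does not meet the standard; on (g) the weight is 80 less the opposing 25 gives net 55, ≥ 53, so (g) meets the standard.
  Not every element is met, so the franchisor fails to carry Stage II.2.
The analysis ends at Stage II.2; the franchisee prevails on this issue.
— Issue III —
Stage III.1 (franchisee, a preponderance, weight is at least 52): (h) net 95−42=53 ≥ 52 — meets.
  The franchisee carries Stage III.1; the franchisor now bears the burden.
Stage III.2 (franchisor, a preponderance, weight is at least 52): (i) 53 ≥ 52 — meets; (j) net 72−16=56 ≥ 52 — meets.
  The franchisor carries the last stage.
With every stage satisfied, the franchisor prevails on this issue.
Per-issue: Issue I → franchisee; Issue II → franchisee; Issue III → franchisor. The franchisee must prevail on every issue; overall, the franchisor prevails.

franchisor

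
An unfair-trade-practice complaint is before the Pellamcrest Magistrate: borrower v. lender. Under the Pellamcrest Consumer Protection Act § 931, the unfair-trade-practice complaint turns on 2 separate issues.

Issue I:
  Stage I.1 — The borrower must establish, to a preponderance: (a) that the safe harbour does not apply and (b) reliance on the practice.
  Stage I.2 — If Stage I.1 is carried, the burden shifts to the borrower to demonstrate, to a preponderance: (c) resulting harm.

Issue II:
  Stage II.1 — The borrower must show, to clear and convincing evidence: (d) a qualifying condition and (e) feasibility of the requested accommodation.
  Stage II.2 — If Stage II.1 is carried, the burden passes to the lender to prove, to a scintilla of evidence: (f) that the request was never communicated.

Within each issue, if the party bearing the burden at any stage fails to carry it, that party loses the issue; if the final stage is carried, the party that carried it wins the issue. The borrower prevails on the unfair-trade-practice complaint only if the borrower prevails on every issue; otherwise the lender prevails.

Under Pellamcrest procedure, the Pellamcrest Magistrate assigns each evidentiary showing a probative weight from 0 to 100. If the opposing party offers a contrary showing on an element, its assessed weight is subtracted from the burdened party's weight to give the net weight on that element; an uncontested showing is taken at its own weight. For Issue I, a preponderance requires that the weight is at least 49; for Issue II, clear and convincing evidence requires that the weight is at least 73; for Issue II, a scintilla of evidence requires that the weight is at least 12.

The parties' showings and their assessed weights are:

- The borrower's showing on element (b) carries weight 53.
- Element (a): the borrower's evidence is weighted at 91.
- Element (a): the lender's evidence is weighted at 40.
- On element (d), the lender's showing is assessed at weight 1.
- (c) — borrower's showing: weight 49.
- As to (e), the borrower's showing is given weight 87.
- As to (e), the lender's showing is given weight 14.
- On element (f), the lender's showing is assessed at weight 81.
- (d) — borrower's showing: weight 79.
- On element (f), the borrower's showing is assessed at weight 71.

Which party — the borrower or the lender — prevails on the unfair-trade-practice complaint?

borrower

— Issue I —
Stage I.1 (borrower, a preponderance, weight is at least 49): (a) net 91−40=51 ≥ 49 — meets; (b) 53 ≥ 49 — meets.
  Stage I.1 carried; the burden remains with the borrower.
Stage I.2 (borrower, a preponderance, weight is at least 49): (c) 49 ≥ 49 — meets.
  All elements met at the final stage.
Every stage carried; the borrower prevails on this issue.
— Issue II —
At Stage II.1 the borrower must meet clear and convincing evidence (weight is at least 73): on (d) the weight is 79 less the opposing 1 gives net 78, ≥ 73, so (d) meets the standard; on (e) the weight is 87 less the opposing 14 gives net 73, which does reach 73, so (e) meets the standard.
  All elements met. The burden passes to the lender.
At Stage II.2 the lender must meet a scintilla of evidence (weight is at least 12): on (f) the weight is 81 less the opposing 71 gives net 10, which does not reach 12, so (f) does not meet the standard.
  Not every element is met, so the lender fails to carry Stage II.2.
The analysis ends at Stage II.2; the borrower prevails on this issue.
Per-issue: Issue I → borrower; Issue II → borrower. The borrower must prevail on every issue; overall, the borrower prevails.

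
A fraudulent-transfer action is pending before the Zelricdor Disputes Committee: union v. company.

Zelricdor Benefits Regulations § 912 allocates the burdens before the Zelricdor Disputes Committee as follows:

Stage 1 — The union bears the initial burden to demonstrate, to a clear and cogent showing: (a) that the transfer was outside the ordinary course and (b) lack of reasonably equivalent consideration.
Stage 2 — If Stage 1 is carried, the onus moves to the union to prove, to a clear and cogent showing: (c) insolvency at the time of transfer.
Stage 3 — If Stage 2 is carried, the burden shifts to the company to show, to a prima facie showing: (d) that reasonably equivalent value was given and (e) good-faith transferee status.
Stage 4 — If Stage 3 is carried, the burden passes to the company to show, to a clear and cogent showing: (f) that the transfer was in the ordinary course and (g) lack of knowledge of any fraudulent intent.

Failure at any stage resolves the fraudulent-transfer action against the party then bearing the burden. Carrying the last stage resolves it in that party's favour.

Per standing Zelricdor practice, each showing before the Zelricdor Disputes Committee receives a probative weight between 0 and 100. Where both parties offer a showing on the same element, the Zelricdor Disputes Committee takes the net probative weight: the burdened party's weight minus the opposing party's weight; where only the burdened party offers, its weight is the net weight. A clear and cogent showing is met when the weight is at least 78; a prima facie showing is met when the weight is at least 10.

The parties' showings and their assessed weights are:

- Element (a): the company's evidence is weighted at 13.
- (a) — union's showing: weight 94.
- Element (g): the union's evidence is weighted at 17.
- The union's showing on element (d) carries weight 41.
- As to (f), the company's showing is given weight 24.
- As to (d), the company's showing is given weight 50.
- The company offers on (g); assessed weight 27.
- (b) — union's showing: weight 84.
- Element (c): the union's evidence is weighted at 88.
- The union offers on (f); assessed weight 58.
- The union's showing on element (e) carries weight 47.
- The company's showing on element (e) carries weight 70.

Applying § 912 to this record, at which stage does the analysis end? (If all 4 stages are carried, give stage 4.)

stage 3

Stage 1 — burden on union; standard: a clear and cogent showing (weight is at least 78).
    (a): 94 − 13 = 81 ≥ 78 [met]
    (b): 84 ≥ 78 [met]
  All elements met. The union retains the burden for Stage 2.
Stage 2 — burden on union; standard: a clear and cogent showing (weight is at least 78).
    (c): 88 ≥ 78 [met]
  All elements met. The burden passes to the company.
Stage 3 — burden on company; standard: a prima facie showing (weight is at least 10).
    (d): 50 − 41 = 9 < 10 [not met]
    (e): 70 − 47 = 23 ≥ 10 [met]
  Stage 3 not carried; the company fails its burden.
The union prevails.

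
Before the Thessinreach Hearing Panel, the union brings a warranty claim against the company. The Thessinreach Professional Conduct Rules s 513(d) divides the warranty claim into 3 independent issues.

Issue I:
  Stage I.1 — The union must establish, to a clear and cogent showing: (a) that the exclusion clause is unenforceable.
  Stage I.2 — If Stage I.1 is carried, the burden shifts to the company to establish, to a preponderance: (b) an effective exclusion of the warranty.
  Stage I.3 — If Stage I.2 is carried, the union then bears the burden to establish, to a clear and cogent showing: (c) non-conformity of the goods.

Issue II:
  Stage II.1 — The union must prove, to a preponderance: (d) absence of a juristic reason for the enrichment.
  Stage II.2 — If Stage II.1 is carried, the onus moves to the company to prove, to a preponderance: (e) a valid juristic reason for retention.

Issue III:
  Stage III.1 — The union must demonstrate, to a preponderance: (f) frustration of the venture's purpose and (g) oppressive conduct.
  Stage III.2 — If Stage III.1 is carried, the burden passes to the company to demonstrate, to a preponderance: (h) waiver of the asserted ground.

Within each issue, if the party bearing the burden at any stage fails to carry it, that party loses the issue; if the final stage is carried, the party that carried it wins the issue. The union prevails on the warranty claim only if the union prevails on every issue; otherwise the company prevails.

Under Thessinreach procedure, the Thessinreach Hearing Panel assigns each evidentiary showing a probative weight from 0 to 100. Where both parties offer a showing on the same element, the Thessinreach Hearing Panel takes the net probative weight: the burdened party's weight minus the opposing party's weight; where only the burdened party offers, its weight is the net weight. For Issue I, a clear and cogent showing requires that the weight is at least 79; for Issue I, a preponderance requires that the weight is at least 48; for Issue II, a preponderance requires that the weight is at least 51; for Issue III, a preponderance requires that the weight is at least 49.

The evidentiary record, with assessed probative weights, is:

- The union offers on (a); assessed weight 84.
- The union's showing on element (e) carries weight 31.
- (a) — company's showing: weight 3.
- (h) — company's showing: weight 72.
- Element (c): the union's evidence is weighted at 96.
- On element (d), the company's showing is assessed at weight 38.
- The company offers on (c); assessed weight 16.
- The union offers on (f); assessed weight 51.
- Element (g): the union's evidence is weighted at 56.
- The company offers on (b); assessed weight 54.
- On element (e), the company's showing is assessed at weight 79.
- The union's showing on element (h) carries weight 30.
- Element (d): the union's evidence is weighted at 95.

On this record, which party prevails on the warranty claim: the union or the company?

— Issue I —
Stage I.1 — burden on union; standard: a clear and cogent showing (weight is at least 79).
    (a): 84 − 3 = 81 ≥ 79 [met]
  Stage I.1 carried; the burden shifts to the company.
Stage I.2 — burden on company; standard: a preponderance (weight is at least 48).
    (b): 54 ≥ 48 [met]
  All elements met. The burden passes to the union.
Stage I.3 — burden on union; standard: a clear and cogent showing (weight is at least 79).
    (c): 96 − 16 = 80 ≥ 79 [met]
  The union carries the last stage.
With every stage satisfied, the union prevails on this issue.
— Issue II —
At Stage II.1 the union must meet a preponderance (weight is at least 51): on (d) the weight is 95 less the opposing 38 gives net 57, which does reach 51, so (d) meets the standard.
  Stage II.1 carried; the burden shifts to the company.
At Stage II.2 the company must meet a preponderance (weight is at least 51): on (e) the weight is 79 less the opposing 31 gives net 48, which does not reach 51, so (e) does not meet the standard.
  Not every element is met, so the company fails to carry Stage II.2.
So the union prevails on this issue.
— Issue III —
Stage III.1 — burden on union; standard: a preponderance (weight is at least 49).
    (f): 51 ≥ 49 [met]
    (g): 56 ≥ 49 [met]
  Stage III.1 carried; the burden shifts to the company.
Stage III.2 — burden on company; standard: a preponderance (weight is at least 49).
    (h): 72 − 30 = 42 < 49 [not met]
  The company does not carry Stage III.2.
The union prevails on this issue.
Per-issue: Issue I → union; Issue II → union; Issue III → union. The union must prevail on every issue; overall, the union prevails.

union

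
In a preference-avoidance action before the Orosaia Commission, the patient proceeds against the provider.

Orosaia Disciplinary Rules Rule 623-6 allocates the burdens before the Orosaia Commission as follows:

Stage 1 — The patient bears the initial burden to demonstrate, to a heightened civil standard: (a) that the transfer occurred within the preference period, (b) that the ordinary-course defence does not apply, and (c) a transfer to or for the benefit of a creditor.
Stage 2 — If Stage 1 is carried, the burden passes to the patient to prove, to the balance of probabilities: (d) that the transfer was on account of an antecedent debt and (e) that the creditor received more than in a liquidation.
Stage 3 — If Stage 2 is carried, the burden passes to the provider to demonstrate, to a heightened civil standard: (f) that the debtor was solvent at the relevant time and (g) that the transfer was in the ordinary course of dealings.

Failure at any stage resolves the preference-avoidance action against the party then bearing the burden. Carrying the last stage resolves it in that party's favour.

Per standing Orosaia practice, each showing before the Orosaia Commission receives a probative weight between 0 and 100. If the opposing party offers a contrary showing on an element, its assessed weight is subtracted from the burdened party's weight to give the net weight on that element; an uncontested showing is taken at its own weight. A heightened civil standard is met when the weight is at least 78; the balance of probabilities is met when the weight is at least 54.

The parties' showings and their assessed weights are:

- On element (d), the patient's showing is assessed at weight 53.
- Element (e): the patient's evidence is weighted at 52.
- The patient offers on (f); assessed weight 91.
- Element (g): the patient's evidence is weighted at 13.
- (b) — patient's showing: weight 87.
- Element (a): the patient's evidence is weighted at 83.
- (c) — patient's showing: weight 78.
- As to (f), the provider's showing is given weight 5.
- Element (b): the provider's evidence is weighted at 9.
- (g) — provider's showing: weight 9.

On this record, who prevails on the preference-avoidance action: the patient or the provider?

Stage 1 (patient, a heightened civil standard, weight is at least 78): (a) 83 ≥ 78 — meets; (b) net 87−9=78 ≥ 78 — meets; (c) 78 ≥ 78 — meets.
  Stage 1 is satisfied; the patient continues to bear the burden.
Stage 2 (patient, the balance of probabilities, weight is at least 54): (d) 53 < 54 — fails; (e) 52 < 54 — fails.
  The patient does not carry Stage 2.
The provider prevails.

provider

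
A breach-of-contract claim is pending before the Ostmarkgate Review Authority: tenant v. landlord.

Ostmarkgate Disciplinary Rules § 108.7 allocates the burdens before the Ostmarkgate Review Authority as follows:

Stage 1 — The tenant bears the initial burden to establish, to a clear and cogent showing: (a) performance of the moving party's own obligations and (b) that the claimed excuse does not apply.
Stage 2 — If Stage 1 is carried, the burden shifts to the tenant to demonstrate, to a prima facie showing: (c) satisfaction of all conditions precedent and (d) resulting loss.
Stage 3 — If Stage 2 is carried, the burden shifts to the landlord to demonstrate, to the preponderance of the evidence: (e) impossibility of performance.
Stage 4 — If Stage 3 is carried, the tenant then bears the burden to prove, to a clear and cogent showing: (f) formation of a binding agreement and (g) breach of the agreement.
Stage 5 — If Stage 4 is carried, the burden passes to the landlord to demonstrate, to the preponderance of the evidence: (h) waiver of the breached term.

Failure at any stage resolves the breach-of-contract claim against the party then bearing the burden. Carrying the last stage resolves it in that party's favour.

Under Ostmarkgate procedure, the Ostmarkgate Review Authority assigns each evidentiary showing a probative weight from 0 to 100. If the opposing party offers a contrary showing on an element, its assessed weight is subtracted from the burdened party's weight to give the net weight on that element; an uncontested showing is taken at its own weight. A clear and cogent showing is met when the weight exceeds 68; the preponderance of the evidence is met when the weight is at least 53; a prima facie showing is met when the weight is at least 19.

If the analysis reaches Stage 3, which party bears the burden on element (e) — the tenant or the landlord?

landlord

Stage 3's rule assigns the burden to the landlord (to the preponderance of the evidence).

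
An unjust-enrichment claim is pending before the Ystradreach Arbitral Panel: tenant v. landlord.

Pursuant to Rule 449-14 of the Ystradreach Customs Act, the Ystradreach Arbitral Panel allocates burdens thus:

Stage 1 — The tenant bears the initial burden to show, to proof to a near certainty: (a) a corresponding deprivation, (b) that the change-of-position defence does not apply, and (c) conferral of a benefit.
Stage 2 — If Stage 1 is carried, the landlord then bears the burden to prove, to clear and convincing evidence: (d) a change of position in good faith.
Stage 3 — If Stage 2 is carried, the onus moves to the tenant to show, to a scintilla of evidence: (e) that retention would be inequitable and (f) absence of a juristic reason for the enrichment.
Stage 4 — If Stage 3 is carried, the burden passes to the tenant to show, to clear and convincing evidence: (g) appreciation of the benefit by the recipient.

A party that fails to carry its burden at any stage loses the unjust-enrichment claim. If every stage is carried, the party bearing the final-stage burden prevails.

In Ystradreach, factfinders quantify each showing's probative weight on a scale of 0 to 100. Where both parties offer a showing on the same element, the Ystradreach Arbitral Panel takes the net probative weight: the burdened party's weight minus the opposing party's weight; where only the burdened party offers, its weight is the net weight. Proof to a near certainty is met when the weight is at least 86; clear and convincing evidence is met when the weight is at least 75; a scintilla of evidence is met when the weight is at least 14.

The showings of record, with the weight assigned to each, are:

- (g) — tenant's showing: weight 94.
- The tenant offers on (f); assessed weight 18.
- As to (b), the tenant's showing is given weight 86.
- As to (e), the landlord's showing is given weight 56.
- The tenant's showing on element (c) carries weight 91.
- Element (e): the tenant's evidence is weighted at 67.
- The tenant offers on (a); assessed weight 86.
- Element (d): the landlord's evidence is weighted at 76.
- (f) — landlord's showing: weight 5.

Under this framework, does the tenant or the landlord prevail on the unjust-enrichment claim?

Stage 1 (tenant, proof to a near certainty, weight is at least 86): (a) 86 ≥ 86 — meets; (b) 86 ≥ 86 — meets; (c) 91 ≥ 86 — meets.
  The tenant carries Stage 1; the landlord now bears the burden.
Stage 2 (landlord, clear and convincing evidence, weight is at least 75): (d) 76 ≥ 75 — meets.
  Stage 2 carried; the burden shifts to the tenant.
Stage 3 (tenant, a scintilla of evidence, weight is at least 14): (e) net 67−56=11 < 14 — fails; (f) net 18−5=13 < 14 — fails.
  The tenant does not carry Stage 3.
The analysis ends at Stage 3; the landlord prevails.

landlord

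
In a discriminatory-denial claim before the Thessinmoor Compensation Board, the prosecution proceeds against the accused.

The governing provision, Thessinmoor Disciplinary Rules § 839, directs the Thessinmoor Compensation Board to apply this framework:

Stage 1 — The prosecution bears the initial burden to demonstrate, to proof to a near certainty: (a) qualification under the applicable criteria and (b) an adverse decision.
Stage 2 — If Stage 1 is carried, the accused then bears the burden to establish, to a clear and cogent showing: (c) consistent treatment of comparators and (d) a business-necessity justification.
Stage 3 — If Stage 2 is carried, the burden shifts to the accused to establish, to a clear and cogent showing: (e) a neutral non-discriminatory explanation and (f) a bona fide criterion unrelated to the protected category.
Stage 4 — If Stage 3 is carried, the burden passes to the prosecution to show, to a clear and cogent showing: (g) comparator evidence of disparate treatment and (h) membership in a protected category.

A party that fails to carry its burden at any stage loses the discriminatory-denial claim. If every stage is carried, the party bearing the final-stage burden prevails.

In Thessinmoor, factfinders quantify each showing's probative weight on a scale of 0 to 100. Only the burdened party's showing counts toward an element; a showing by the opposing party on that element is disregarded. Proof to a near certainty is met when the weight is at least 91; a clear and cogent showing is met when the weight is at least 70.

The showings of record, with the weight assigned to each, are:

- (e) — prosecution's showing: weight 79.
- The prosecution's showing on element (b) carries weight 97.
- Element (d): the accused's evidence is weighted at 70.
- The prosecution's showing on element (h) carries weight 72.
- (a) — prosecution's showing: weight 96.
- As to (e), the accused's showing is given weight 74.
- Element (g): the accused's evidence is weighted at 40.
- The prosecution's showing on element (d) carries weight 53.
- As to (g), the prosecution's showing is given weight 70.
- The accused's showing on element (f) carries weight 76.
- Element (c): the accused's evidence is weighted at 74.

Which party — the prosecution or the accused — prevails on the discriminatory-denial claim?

At Stage 1 the prosecution must meet proof to a near certainty (weight is at least 91): on (a) the weight is 96, which does reach 91, so (a) meets the standard; on (b) the weight is 97, which does reach 91, so (b) meets the standard.
  Stage 1 carried; the burden shifts to the accused.
At Stage 2 the accused must meet a clear and cogent showing (weight is at least 70): on (c) the weight is 74, which does reach 70, so (c) meets the standard; on (d) the weight is 70 (the prosecution's 53 is given no effect), ≥ 70, so (d) meets the standard.
  Stage 2 carried; the burden remains with the accused.
At Stage 3 the accused must meet a clear and cogent showing (weight is at least 70): on (e) the weight is 74 (the prosecution's 79 is given no effect), which does reach 70, so (e) meets the standard; on (f) the weight is 76, ≥ 70, so (f) meets the standard.
  Stage 3 is satisfied; the onus moves to the prosecution.
At Stage 4 the prosecution must meet a clear and cogent showing (weight is at least 70): on (g) the weight is 70 (the accused's 40 is given no effect), which does reach 70, so (g) meets the standard; on (h) the weight is 72, which does reach 70, so (h) meets the standard.
  Stage 4 carried; the final stage is satisfied.
Every stage carried; the prosecution prevails.

prosecution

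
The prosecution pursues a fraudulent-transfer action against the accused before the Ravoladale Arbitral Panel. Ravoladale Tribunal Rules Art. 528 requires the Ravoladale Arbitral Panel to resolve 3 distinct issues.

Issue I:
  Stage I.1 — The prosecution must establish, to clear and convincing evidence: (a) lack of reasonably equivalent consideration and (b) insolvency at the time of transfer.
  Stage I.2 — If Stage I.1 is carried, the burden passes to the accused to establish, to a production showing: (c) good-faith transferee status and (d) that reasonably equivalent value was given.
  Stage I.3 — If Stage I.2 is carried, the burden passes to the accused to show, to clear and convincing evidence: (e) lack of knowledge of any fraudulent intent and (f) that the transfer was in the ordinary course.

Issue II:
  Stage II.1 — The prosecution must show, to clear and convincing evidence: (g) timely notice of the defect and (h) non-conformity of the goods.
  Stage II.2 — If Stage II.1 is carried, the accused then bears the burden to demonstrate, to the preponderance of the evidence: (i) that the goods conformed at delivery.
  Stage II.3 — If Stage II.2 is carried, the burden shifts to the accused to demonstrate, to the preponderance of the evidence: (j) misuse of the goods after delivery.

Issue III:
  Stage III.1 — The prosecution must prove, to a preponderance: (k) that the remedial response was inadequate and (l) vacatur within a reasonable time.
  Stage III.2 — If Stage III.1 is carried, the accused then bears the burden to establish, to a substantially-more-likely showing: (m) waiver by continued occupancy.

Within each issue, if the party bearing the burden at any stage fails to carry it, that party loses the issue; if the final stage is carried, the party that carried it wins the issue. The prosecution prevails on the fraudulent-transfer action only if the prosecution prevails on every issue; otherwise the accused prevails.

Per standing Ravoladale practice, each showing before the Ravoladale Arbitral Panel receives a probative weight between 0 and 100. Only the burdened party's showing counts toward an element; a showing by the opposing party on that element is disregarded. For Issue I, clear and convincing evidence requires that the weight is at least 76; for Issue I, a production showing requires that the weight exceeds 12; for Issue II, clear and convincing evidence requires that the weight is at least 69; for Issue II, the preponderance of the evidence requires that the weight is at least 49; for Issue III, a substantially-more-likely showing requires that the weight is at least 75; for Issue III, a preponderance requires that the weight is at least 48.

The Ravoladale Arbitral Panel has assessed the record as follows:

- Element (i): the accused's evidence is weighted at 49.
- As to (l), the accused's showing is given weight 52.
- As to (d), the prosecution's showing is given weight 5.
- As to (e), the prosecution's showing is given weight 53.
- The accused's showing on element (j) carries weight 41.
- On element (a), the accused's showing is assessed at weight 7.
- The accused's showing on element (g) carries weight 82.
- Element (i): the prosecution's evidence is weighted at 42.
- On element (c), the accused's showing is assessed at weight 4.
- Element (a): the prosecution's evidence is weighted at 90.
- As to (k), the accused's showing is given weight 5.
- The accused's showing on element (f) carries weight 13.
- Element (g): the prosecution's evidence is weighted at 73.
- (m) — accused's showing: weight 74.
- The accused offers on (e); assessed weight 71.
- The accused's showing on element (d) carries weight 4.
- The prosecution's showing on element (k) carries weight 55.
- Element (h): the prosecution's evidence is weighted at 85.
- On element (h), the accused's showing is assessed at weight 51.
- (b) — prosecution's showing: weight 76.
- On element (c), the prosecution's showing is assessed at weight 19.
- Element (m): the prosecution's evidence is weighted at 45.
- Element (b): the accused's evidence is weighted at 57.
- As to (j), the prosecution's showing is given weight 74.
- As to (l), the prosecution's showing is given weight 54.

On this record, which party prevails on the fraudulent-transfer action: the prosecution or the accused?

prosecution

— Issue I —
Stage I.1 (prosecution, clear and convincing evidence, weight is at least 76): (a) 90 (accused's 7 disregarded) ≥ 76 — meets; (b) 76 (accused's 57 disregarded) ≥ 76 — meets.
  All elements met. The burden passes to the accused.
Stage I.2 (accused, a production showing, weight exceeds 12): (c) 4 (prosecution's 19 disregarded) ≤ 12 — fails; (d) 4 (prosecution's 5 disregarded) ≤ 12 — fails.
  Not every element is met, so the accused fails to carry Stage I.2.
So the prosecution prevails on this issue.
— Issue II —
At Stage II.1 the prosecution must meet clear and convincing evidence (weight is at least 69): on (g) the weight is 73 (the accused's 82 is given no effect), ≥ 69, so (g) meets the standard; on (h) the weight is 85 (the accused's 51 is given no effect), which does reach 69, so (h) meets the standard.
  All elements met. The burden passes to the accused.
At Stage II.2 the accused must meet the preponderance of the evidence (weight is at least 49): on (i) the weight is 49 (the prosecution's 42 is given no effect), which does reach 49, so (i) meets the standard.
  All elements met. The accused retains the burden for Stage II.3.
At Stage II.3 the accused must meet the preponderance of the evidence (weight is at least 49): on (j) the weight is 41 (the prosecution's 74 is given no effect), < 49, so (j) does not meet the standard.
  Stage II.3 not carried; the accused fails its burden.
The prosecution prevails on this issue.
— Issue III —
At Stage III.1 the prosecution must meet a preponderance (weight is at least 48): on (k) the weight is 55 (the accused's 5 is given no effect), which does reach 48, so (k) meets the standard; on (l) the weight is 54 (the accused's 52 is given no effect), which does reach 48, so (l) meets the standard.
  The prosecution carries Stage III.1; the accused now bears the burden.
At Stage III.2 the accused must meet a substantially-more-likely showing (weight is at least 75): on (m) the weight is 74 (the prosecution's 45 is given no effect), which does not reach 75, so (m) does not meet the standard.
  The accused does not carry Stage III.2.
So the prosecution prevails on this issue.
Per-issue: Issue I → prosecution; Issue II → prosecution; Issue III → prosecution. The prosecution must prevail on every issue; overall, the prosecution prevails.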